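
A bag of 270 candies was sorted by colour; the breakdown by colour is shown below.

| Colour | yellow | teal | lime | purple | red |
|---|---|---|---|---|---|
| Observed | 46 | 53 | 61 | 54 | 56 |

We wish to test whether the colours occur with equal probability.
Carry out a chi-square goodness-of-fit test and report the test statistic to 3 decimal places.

Expected count for each of the 5 categories: 270/5 = 54.
yellow: (46 − 54)²/54 = 64/54 = 1.1852
teal: (53 − 54)²/54 = 1/54 = 0.0185
lime: (61 − 54)²/54 = 49/54 = 0.9074
purple: (54 − 54)²/54 = 0/54 = 0.0000
red: (56 − 54)²/54 = 4/54 = 0.0741
Sum = 2.185

2.185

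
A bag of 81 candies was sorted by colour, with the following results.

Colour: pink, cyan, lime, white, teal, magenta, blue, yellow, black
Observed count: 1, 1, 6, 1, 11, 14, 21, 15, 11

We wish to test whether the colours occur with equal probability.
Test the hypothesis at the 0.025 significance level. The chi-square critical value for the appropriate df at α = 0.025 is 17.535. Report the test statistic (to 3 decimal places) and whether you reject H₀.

46.000; reject

Expected count for each of the 9 categories: 81/9 = 9.
pink: (1 − 9)²/9 = 64/9 = 7.1111
cyan: (1 − 9)²/9 = 64/9 = 7.1111
lime: (6 − 9)²/9 = 9/9 = 1.0000
white: (1 − 9)²/9 = 64/9 = 7.1111
teal: (11 − 9)²/9 = 4/9 = 0.4444
magenta: (14 − 9)²/9 = 25/9 = 2.7778
blue: (21 − 9)²/9 = 144/9 = 16.0000
yellow: (15 − 9)²/9 = 36/9 = 4.0000
black: (11 − 9)²/9 = 4/9 = 0.4444
Sum = 46.000
df = 8. Since 46.000 > 17.535, we reject H₀.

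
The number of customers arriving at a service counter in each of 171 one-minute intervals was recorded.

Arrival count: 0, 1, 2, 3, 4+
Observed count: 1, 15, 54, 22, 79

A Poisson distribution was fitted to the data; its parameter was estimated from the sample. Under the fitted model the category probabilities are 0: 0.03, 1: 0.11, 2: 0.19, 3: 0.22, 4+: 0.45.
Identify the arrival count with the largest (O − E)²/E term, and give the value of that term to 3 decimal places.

Expected counts E_i = n·p_i: 171×0.03 = 5.13, 171×0.11 = 18.81, 171×0.19 = 32.49, 171×0.22 = 37.62, 171×0.45 = 76.95.
cat         O        E   (O−E)²/E
0           1     5.13     3.3249
1          15    18.81     0.7717
2          54    32.49    14.2407
3          22    37.62     6.4855
4+         79    76.95     0.0546
The largest term is for 2: 14.241.

2, 14.241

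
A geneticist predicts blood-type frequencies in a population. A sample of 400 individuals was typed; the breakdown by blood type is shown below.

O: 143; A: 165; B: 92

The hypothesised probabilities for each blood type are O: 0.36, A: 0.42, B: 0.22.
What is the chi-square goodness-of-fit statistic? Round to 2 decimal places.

Expected counts E_i = n·p_i: 400×0.36 = 144, 400×0.42 = 168, 400×0.22 = 88.
O: (143 − 144)²/144 = 1/144 = 0.007
A: (165 − 168)²/168 = 9/168 = 0.054
B: (92 − 88)²/88 = 16/88 = 0.182
Sum = 0.24

0.24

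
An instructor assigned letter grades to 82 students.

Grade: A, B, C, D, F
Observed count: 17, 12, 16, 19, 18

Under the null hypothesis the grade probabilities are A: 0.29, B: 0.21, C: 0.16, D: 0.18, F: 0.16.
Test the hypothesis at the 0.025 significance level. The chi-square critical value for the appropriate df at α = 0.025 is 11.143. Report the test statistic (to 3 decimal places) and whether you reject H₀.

7.181; do not reject

Expected counts E_i = n·p_i: 82×0.29 = 23.78, 82×0.21 = 17.22, 82×0.16 = 13.12, 82×0.18 = 14.76, 82×0.16 = 13.12.
cat         O        E   (O−E)²/E
A          17    23.78     1.9331
B          12    17.22     1.5824
C          16    13.12     0.6322
D          19    14.76     1.2180
F          18    13.12     1.8151
Sum = 7.181
df = 4. Since 7.181 < 11.143, we do not reject H₀.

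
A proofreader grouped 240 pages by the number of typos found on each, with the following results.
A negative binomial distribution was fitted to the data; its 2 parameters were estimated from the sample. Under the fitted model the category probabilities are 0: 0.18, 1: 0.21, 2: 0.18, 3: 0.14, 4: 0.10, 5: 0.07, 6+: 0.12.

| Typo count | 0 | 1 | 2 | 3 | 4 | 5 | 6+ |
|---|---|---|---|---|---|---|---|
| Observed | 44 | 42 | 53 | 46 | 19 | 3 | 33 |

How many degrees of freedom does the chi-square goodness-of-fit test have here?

4

There are k = 7 categories and 2 parameters estimated from the data, so df = 7 − 1 − 2 = 4.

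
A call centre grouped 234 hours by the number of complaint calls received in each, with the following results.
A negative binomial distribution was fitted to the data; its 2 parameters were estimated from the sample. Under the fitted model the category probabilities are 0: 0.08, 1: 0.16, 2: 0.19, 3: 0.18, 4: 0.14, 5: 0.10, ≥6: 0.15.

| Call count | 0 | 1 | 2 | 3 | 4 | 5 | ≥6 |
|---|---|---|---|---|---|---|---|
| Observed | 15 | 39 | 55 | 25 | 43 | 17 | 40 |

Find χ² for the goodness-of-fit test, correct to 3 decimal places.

Expected counts E_i = n·p_i: 234×0.08 = 18.72, 234×0.16 = 37.44, 234×0.19 = 44.46, 234×0.18 = 42.12, 234×0.14 = 32.76, 234×0.10 = 23.4, 234×0.15 = 35.1.
0: (15 − 18.72)²/18.72 = 13.8384/18.72 = 0.7392
1: (39 − 37.44)²/37.44 = 2.4336/37.44 = 0.0650
2: (55 − 44.46)²/44.46 = 111.0916/44.46 = 2.4987
3: (25 − 42.12)²/42.12 = 293.0944/42.12 = 6.9586
4: (43 − 32.76)²/32.76 = 104.8576/32.76 = 3.2008
5: (17 − 23.4)²/23.4 = 40.96/23.4 = 1.7504
≥6: (40 − 35.1)²/35.1 = 24.01/35.1 = 0.6840
Sum = 15.897

15.897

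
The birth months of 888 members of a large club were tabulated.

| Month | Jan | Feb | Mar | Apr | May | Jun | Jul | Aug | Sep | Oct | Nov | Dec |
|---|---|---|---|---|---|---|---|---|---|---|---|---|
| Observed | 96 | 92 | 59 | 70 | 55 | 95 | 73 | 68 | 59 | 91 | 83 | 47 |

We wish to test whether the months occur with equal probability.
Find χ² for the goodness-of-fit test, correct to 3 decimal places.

Expected count for each of the 12 categories: 888/12 = 74.
Jan: (96 − 74)²/74 = 484/74 = 6.5405
Feb: (92 − 74)²/74 = 324/74 = 4.3784
Mar: (59 − 74)²/74 = 225/74 = 3.0405
Apr: (70 − 74)²/74 = 16/74 = 0.2162
May: (55 − 74)²/74 = 361/74 = 4.8784
Jun: (95 − 74)²/74 = 441/74 = 5.9595
Jul: (73 − 74)²/74 = 1/74 = 0.0135
Aug: (68 − 74)²/74 = 36/74 = 0.4865
Sep: (59 − 74)²/74 = 225/74 = 3.0405
Oct: (91 − 74)²/74 = 289/74 = 3.9054
Nov: (83 − 74)²/74 = 81/74 = 1.0946
Dec: (47 − 74)²/74 = 729/74 = 9.8514
Sum = 43.405

43.405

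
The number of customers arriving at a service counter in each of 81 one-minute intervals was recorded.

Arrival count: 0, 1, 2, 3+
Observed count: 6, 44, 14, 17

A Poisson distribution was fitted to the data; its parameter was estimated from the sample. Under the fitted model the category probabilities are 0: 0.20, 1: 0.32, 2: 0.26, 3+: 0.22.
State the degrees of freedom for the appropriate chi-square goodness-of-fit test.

2

There are k = 4 categories and 1 parameter estimated from the data, so df = 4 − 1 − 1 = 2.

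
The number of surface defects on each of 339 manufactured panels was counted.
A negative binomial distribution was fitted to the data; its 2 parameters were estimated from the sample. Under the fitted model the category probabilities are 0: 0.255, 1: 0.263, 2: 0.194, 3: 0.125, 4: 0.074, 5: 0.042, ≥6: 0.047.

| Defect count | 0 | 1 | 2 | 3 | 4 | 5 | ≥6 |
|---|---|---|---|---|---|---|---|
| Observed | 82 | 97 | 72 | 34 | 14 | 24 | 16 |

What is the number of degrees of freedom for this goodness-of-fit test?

4

There are k = 7 categories and 2 parameters estimated from the data, so df = 7 − 1 − 2 = 4.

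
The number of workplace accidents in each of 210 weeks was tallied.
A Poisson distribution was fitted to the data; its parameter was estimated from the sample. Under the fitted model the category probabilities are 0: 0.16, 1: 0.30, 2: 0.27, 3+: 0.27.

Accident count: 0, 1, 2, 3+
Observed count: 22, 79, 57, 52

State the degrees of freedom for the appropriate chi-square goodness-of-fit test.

2

There are k = 4 categories and 1 parameter estimated from the data, so df = 4 − 1 − 1 = 2.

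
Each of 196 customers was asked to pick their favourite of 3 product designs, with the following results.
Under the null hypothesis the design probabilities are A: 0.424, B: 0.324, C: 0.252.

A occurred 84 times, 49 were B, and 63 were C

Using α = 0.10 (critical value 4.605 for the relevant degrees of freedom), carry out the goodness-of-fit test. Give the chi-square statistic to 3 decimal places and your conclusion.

7.071; reject

Expected counts E_i = n·p_i: 196×0.424 = 83.104, 196×0.324 = 63.504, 196×0.252 = 49.392.
A: (84 − 83.104)²/83.104 = 0.802816/83.104 = 0.0097
B: (49 − 63.504)²/63.504 = 210.366016/63.504 = 3.3126
C: (63 − 49.392)²/49.392 = 185.177664/49.392 = 3.7491
Sum = 7.071
df = 2. Since 7.071 > 4.605, we reject H₀.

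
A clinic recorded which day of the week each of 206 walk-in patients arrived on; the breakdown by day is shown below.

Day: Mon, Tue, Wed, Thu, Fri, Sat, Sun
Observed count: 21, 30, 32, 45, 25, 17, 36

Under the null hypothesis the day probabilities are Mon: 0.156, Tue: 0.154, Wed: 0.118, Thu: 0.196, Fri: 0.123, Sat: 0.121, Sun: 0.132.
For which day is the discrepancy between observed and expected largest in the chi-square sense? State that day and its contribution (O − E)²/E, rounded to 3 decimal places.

Expected counts E_i = n·p_i: 206×0.156 = 32.136, 206×0.154 = 31.724, 206×0.118 = 24.308, 206×0.196 = 40.376, 206×0.123 = 25.338, 206×0.121 = 24.926, 206×0.132 = 27.192.
cat         O        E   (O−E)²/E
Mon        21   32.136     3.8589
Tue        30   31.724     0.0937
Wed        32   24.308     2.4340
Thu        45   40.376     0.5296
Fri        25   25.338     0.0045
Sat        17   24.926     2.5203
Sun        36   27.192     2.8531
The largest term is for Mon: 3.859.

Mon, 3.859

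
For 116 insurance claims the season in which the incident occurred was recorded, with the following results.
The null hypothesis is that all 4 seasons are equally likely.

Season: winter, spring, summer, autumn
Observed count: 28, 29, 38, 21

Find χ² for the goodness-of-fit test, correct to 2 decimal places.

Expected count for each of the 4 categories: 116/4 = 29.
winter: (28 − 29)²/29 = 1/29 = 0.034
spring: (29 − 29)²/29 = 0/29 = 0.000
summer: (38 − 29)²/29 = 81/29 = 2.793
autumn: (21 − 29)²/29 = 64/29 = 2.207
Sum = 5.03

5.03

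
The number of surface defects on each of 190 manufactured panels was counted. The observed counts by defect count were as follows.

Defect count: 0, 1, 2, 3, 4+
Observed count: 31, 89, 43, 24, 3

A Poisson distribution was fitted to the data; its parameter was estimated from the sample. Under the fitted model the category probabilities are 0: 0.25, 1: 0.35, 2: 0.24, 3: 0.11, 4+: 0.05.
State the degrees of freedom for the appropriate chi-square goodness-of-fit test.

3

There are k = 5 categories and 1 parameter estimated from the data, so df = 5 − 1 − 1 = 3.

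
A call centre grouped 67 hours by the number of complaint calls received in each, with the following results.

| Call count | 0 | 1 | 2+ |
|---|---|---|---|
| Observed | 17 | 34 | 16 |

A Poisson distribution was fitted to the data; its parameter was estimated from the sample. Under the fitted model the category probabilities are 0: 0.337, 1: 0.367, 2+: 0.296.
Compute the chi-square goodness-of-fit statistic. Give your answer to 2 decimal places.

5.72

Expected counts E_i = n·p_i: 67×0.337 = 22.579, 67×0.367 = 24.589, 67×0.296 = 19.832.
0: (17 − 22.579)²/22.579 = 31.125241/22.579 = 1.379
1: (34 − 24.589)²/24.589 = 88.566921/24.589 = 3.602
2+: (16 − 19.832)²/19.832 = 14.684224/19.832 = 0.740
Sum = 5.72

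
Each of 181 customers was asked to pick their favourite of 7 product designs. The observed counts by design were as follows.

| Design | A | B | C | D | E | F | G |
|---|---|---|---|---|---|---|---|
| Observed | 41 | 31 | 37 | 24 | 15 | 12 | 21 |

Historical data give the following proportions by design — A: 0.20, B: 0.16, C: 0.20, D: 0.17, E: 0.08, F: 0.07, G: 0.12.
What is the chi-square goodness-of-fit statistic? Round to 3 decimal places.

2.365

Expected counts E_i = n·p_i: 181×0.20 = 36.2, 181×0.16 = 28.96, 181×0.20 = 36.2, 181×0.17 = 30.77, 181×0.08 = 14.48, 181×0.07 = 12.67, 181×0.12 = 21.72.
cat         O        E   (O−E)²/E
A          41     36.2     0.6365
B          31    28.96     0.1437
C          37     36.2     0.0177
D          24    30.77     1.4895
E          15    14.48     0.0187
F          12    12.67     0.0354
G          21    21.72     0.0239
Sum = 2.365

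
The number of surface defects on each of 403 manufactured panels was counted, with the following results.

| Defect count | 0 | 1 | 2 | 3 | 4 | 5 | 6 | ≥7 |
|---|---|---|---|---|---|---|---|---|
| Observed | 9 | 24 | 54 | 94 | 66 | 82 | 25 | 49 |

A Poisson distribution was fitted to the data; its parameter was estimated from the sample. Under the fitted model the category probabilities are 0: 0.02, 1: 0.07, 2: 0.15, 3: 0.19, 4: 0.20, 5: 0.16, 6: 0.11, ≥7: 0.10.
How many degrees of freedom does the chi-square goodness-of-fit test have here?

There are k = 8 categories and 1 parameter estimated from the data, so df = 8 − 1 − 1 = 6.

6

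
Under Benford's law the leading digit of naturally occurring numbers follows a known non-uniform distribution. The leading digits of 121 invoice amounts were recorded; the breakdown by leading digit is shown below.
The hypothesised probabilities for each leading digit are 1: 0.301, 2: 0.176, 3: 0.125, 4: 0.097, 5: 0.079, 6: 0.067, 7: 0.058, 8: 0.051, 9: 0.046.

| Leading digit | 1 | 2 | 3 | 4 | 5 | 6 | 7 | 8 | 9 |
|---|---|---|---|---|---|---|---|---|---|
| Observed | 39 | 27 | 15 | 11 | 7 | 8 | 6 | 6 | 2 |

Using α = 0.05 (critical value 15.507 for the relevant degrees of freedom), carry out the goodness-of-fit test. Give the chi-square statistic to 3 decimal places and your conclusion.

Expected counts E_i = n·p_i: 121×0.301 = 36.421, 121×0.176 = 21.296, 121×0.125 = 15.125, 121×0.097 = 11.737, 121×0.079 = 9.559, 121×0.067 = 8.107, 121×0.058 = 7.018, 121×0.051 = 6.171, 121×0.046 = 5.566.
χ² = (39−36.421)²/36.421 + (27−21.296)²/21.296 + (15−15.125)²/15.125 + (11−11.737)²/11.737 + (7−9.559)²/9.559 + (8−8.107)²/8.107 + (6−7.018)²/7.018 + (6−6.171)²/6.171 + (2−5.566)²/5.566
   = 0.1826 + 1.5278 + 0.0010 + 0.0463 + 0.6851 + 0.0014 + 0.1477 + 0.0047 + 2.2846
Sum = 4.881
df = 8. Since 4.881 < 15.507, we do not reject H₀.

4.881; do not reject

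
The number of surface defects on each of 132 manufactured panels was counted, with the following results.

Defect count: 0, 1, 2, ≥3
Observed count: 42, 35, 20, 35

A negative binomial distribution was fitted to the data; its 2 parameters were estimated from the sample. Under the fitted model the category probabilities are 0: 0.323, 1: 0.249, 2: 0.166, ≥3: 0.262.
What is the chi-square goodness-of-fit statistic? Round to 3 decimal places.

Expected counts E_i = n·p_i: 132×0.323 = 42.636, 132×0.249 = 32.868, 132×0.166 = 21.912, 132×0.262 = 34.584.
0: (42 − 42.636)²/42.636 = 0.404496/42.636 = 0.0095
1: (35 − 32.868)²/32.868 = 4.545424/32.868 = 0.1383
2: (20 − 21.912)²/21.912 = 3.655744/21.912 = 0.1668
≥3: (35 − 34.584)²/34.584 = 0.173056/34.584 = 0.0050
Sum = 0.320

0.320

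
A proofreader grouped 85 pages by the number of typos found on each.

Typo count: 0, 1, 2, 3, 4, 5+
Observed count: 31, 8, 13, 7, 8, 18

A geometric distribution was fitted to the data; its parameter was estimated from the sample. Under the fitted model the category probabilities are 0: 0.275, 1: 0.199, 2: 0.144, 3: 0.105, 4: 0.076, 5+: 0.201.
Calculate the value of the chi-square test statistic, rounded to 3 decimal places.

Expected counts E_i = n·p_i: 85×0.275 = 23.375, 85×0.199 = 16.915, 85×0.144 = 12.24, 85×0.105 = 8.925, 85×0.076 = 6.46, 85×0.201 = 17.085.
0: (31 − 23.375)²/23.375 = 58.140625/23.375 = 2.4873
1: (8 − 16.915)²/16.915 = 79.477225/16.915 = 4.6986
2: (13 − 12.24)²/12.24 = 0.5776/12.24 = 0.0472
3: (7 − 8.925)²/8.925 = 3.705625/8.925 = 0.4152
4: (8 − 6.46)²/6.46 = 2.3716/6.46 = 0.3671
5+: (18 − 17.085)²/17.085 = 0.837225/17.085 = 0.0490
Sum = 8.064

8.064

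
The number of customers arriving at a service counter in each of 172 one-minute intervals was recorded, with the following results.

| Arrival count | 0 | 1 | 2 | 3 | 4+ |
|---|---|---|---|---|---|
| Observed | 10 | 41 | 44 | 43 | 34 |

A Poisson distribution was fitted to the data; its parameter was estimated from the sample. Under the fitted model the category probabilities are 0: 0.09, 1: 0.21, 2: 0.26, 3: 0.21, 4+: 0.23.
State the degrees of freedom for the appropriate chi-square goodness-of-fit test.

3

There are k = 5 categories and 1 parameter estimated from the data, so df = 5 − 1 − 1 = 3.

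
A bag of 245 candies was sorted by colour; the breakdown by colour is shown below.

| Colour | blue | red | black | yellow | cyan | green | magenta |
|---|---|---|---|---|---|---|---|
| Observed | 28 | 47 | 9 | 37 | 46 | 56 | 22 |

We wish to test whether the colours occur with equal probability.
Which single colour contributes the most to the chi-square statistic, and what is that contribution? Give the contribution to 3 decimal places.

black, 19.314

Under H₀ each category has probability 1/7, so each expected count is 245/7 = 35.
cat          O        E   (O−E)²/E
blue        28       35     1.4000
red         47       35     4.1143
black        9       35    19.3143
yellow      37       35     0.1143
cyan        46       35     3.4571
green       56       35    12.6000
magenta     22       35     4.8286
The largest term is for black: 19.314.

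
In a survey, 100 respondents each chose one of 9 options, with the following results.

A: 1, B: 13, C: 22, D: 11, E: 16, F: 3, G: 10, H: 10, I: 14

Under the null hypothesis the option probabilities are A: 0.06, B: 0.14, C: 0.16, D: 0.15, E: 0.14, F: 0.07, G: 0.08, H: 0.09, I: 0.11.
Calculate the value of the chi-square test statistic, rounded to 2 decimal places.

Expected counts E_i = n·p_i: 100×0.06 = 6, 100×0.14 = 14, 100×0.16 = 16, 100×0.15 = 15, 100×0.14 = 14, 100×0.07 = 7, 100×0.08 = 8, 100×0.09 = 9, 100×0.11 = 11.
A: (1 − 6)²/6 = 25/6 = 4.167
B: (13 − 14)²/14 = 1/14 = 0.071
C: (22 − 16)²/16 = 36/16 = 2.250
D: (11 − 15)²/15 = 16/15 = 1.067
E: (16 − 14)²/14 = 4/14 = 0.286
F: (3 − 7)²/7 = 16/7 = 2.286
G: (10 − 8)²/8 = 4/8 = 0.500
H: (10 − 9)²/9 = 1/9 = 0.111
I: (14 − 11)²/11 = 9/11 = 0.818
Sum = 11.56

11.56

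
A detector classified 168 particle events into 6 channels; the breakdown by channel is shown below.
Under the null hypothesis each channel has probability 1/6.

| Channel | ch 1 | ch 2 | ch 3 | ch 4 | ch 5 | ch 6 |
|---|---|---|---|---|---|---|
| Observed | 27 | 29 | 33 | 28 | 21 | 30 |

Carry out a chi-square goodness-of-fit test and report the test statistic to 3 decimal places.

Under H₀ each category has probability 1/6, so each expected count is 168/6 = 28.
ch 1: (27 − 28)²/28 = 1/28 = 0.0357
ch 2: (29 − 28)²/28 = 1/28 = 0.0357
ch 3: (33 − 28)²/28 = 25/28 = 0.8929
ch 4: (28 − 28)²/28 = 0/28 = 0.0000
ch 5: (21 − 28)²/28 = 49/28 = 1.7500
ch 6: (30 − 28)²/28 = 4/28 = 0.1429
Sum = 2.857

2.857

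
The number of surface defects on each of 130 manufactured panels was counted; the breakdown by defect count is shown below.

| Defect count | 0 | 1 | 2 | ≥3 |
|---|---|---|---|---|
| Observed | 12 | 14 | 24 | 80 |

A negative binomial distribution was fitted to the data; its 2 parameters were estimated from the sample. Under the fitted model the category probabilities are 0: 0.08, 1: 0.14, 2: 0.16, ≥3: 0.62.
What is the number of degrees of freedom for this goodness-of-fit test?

1

There are k = 4 categories and 2 parameters estimated from the data, so df = 4 − 1 − 2 = 1.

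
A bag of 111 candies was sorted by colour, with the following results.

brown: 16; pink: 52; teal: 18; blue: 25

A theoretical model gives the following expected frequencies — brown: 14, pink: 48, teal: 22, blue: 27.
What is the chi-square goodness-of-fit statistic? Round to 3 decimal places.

1.494

cat         O        E   (O−E)²/E
brown      16       14     0.2857
pink       52       48     0.3333
teal       18       22     0.7273
blue       25       27     0.1481
Sum = 1.494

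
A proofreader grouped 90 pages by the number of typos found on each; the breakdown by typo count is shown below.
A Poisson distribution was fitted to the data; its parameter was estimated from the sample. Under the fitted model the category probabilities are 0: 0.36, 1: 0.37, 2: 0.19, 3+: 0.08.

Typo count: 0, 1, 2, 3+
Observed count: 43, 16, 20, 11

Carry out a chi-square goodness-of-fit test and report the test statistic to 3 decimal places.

14.953

Expected counts E_i = n·p_i: 90×0.36 = 32.4, 90×0.37 = 33.3, 90×0.19 = 17.1, 90×0.08 = 7.2.
χ² = (43−32.4)²/32.4 + (16−33.3)²/33.3 + (20−17.1)²/17.1 + (11−7.2)²/7.2
   = 3.4679 + 8.9877 + 0.4918 + 2.0056
Sum = 14.953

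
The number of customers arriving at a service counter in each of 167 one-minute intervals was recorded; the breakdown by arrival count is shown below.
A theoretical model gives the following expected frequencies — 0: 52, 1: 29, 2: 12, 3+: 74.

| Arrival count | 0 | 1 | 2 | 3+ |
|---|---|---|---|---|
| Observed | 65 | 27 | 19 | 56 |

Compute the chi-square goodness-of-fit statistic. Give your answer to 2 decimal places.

cat         O        E   (O−E)²/E
0          65       52      3.250
1          27       29      0.138
2          19       12      4.083
3+         56       74      4.378
Sum = 11.85

11.85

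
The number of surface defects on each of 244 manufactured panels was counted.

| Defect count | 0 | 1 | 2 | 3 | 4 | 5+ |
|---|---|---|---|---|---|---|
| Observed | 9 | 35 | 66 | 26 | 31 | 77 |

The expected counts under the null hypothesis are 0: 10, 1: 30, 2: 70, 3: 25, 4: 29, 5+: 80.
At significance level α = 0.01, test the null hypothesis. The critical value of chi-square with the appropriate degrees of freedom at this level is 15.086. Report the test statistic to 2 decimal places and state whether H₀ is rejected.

1.45; do not reject

χ² = (9−10)²/10 + (35−30)²/30 + (66−70)²/70 + (26−25)²/25 + (31−29)²/29 + (77−80)²/80
   = 0.100 + 0.833 + 0.229 + 0.040 + 0.138 + 0.113
Sum = 1.45
df = 5. Since 1.45 < 15.086, we do not reject H₀.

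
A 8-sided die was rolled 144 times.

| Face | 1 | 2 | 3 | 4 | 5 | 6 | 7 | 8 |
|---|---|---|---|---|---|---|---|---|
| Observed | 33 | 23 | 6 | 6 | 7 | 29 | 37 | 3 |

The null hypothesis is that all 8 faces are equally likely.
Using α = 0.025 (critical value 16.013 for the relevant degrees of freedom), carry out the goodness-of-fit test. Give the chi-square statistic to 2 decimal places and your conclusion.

75.89; reject

Under H₀ each category has probability 1/8, so each expected count is 144/8 = 18.
1: (33 − 18)²/18 = 225/18 = 12.500
2: (23 − 18)²/18 = 25/18 = 1.389
3: (6 − 18)²/18 = 144/18 = 8.000
4: (6 − 18)²/18 = 144/18 = 8.000
5: (7 − 18)²/18 = 121/18 = 6.722
6: (29 − 18)²/18 = 121/18 = 6.722
7: (37 − 18)²/18 = 361/18 = 20.056
8: (3 − 18)²/18 = 225/18 = 12.500
Sum = 75.89
df = 7. Since 75.89 > 16.013, we reject H₀.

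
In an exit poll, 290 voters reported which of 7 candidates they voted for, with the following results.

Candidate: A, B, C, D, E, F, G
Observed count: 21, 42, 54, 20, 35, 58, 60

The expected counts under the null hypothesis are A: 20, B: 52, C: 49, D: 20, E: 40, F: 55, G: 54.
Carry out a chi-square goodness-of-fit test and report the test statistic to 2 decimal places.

cat         O        E   (O−E)²/E
A          21       20      0.050
B          42       52      1.923
C          54       49      0.510
D          20       20      0.000
E          35       40      0.625
F          58       55      0.164
G          60       54      0.667
Sum = 3.94

3.94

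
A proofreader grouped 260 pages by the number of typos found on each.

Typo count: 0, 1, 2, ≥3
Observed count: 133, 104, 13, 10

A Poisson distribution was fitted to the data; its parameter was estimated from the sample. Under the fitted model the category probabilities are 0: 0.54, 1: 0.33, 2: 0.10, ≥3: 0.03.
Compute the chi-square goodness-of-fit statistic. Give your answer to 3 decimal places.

Expected counts E_i = n·p_i: 260×0.54 = 140.4, 260×0.33 = 85.8, 260×0.10 = 26, 260×0.03 = 7.8.
cat         O        E   (O−E)²/E
0         133    140.4     0.3900
1         104     85.8     3.8606
2          13       26     6.5000
≥3         10      7.8     0.6205
Sum = 11.371

11.371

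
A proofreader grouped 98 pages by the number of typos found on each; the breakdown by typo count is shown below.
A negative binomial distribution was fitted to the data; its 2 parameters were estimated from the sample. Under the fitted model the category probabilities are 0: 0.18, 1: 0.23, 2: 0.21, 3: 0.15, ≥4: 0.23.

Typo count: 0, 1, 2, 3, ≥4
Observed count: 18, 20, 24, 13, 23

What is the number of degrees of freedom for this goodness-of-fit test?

2

There are k = 5 categories and 2 parameters estimated from the data, so df = 5 − 1 − 2 = 2.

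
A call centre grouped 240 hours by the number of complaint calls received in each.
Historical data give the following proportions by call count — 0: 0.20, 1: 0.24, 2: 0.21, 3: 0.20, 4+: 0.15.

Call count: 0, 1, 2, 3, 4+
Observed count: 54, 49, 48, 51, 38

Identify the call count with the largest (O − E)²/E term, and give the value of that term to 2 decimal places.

1, 1.28

Expected counts E_i = n·p_i: 240×0.20 = 48, 240×0.24 = 57.6, 240×0.21 = 50.4, 240×0.20 = 48, 240×0.15 = 36.
cat         O        E   (O−E)²/E
0          54       48      0.750
1          49     57.6      1.284
2          48     50.4      0.114
3          51       48      0.188
4+         38       36      0.111
The largest term is for 1: 1.28.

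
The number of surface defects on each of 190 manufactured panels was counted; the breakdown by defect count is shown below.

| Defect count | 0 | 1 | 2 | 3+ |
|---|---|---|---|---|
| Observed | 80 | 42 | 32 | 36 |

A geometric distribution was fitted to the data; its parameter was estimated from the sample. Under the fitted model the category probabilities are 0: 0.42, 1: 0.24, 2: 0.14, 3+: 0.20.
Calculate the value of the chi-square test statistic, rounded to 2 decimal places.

1.49

Expected counts E_i = n·p_i: 190×0.42 = 79.8, 190×0.24 = 45.6, 190×0.14 = 26.6, 190×0.20 = 38.
cat         O        E   (O−E)²/E
0          80     79.8      0.001
1          42     45.6      0.284
2          32     26.6      1.096
3+         36       38      0.105
Sum = 1.49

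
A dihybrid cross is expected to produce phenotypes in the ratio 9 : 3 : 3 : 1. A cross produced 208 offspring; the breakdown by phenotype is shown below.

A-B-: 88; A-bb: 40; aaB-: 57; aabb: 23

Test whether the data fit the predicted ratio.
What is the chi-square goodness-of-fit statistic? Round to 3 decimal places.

23.214

Ratio total = 16. Expected counts: 208×9/16 = 117, 208×3/16 = 39, 208×3/16 = 39, 208×1/16 = 13.
A-B-: (88 − 117)²/117 = 841/117 = 7.1880
A-bb: (40 − 39)²/39 = 1/39 = 0.0256
aaB-: (57 − 39)²/39 = 324/39 = 8.3077
aabb: (23 − 13)²/13 = 100/13 = 7.6923
Sum = 23.214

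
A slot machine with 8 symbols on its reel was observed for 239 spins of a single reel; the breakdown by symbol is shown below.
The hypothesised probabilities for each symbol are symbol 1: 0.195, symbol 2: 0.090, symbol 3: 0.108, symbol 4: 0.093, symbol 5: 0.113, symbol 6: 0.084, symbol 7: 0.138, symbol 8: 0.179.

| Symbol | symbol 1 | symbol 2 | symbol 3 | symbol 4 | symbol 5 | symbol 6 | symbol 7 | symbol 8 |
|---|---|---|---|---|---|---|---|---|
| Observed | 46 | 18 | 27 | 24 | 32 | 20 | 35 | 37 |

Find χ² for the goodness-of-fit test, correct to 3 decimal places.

Expected counts E_i = n·p_i: 239×0.195 = 46.605, 239×0.090 = 21.51, 239×0.108 = 25.812, 239×0.093 = 22.227, 239×0.113 = 27.007, 239×0.084 = 20.076, 239×0.138 = 32.982, 239×0.179 = 42.781.
cat           O        E   (O−E)²/E
symbol 1     46   46.605     0.0079
symbol 2     18    21.51     0.5728
symbol 3     27   25.812     0.0547
symbol 4     24   22.227     0.1414
symbol 5     32   27.007     0.9231
symbol 6     20   20.076     0.0003
symbol 7     35   32.982     0.1235
symbol 8     37   42.781     0.7812
Sum = 2.605

2.605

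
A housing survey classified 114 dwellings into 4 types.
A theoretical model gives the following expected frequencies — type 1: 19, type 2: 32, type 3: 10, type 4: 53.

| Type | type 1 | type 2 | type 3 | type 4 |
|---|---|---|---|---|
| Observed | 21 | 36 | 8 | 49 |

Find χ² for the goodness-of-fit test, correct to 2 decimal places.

1.41

cat         O        E   (O−E)²/E
type 1     21       19      0.211
type 2     36       32      0.500
type 3      8       10      0.400
type 4     49       53      0.302
Sum = 1.41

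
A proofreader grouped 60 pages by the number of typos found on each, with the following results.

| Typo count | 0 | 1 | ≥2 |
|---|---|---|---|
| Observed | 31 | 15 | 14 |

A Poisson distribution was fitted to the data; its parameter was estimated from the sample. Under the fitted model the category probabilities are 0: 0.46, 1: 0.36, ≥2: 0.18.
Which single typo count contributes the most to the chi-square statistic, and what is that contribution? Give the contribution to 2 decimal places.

1, 2.02

Expected counts E_i = n·p_i: 60×0.46 = 27.6, 60×0.36 = 21.6, 60×0.18 = 10.8.
cat         O        E   (O−E)²/E
0          31     27.6      0.419
1          15     21.6      2.017
≥2         14     10.8      0.948
The largest term is for 1: 2.02.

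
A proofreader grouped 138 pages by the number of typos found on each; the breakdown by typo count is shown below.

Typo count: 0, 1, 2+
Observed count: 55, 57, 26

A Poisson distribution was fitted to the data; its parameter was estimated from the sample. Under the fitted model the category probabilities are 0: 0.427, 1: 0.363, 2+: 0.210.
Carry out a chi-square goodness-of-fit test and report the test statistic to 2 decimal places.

Expected counts E_i = n·p_i: 138×0.427 = 58.926, 138×0.363 = 50.094, 138×0.210 = 28.98.
χ² = (55−58.926)²/58.926 + (57−50.094)²/50.094 + (26−28.98)²/28.98
   = 0.262 + 0.952 + 0.306
Sum = 1.52

1.52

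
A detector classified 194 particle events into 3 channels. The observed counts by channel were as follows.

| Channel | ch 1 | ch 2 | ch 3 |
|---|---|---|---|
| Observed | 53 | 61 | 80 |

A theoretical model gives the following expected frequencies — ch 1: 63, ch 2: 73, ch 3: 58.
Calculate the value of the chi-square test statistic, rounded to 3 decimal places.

cat         O        E   (O−E)²/E
ch 1       53       63     1.5873
ch 2       61       73     1.9726
ch 3       80       58     8.3448
Sum = 11.905

11.905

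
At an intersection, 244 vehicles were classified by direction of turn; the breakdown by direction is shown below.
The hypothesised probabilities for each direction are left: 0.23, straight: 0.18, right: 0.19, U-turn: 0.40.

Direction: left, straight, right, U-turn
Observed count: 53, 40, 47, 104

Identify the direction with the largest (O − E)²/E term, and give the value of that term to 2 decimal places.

Expected counts E_i = n·p_i: 244×0.23 = 56.12, 244×0.18 = 43.92, 244×0.19 = 46.36, 244×0.40 = 97.6.
cat           O        E   (O−E)²/E
left         53    56.12      0.173
straight     40    43.92      0.350
right        47    46.36      0.009
U-turn      104     97.6      0.420
The largest term is for U-turn: 0.42.

U-turn, 0.42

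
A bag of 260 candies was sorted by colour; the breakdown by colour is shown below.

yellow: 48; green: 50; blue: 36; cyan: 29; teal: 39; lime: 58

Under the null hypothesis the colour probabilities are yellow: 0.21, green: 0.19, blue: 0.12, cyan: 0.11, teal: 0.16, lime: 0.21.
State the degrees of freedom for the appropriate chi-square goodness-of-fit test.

There are k = 6 categories and no parameters were estimated from the data, so df = 6 − 1 = 5.

5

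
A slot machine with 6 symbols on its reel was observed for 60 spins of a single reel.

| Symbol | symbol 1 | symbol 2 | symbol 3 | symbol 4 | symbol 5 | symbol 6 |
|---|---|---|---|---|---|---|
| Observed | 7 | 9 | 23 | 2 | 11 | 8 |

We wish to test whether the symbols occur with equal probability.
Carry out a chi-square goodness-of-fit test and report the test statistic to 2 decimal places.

24.80

Under H₀ each category has probability 1/6, so each expected count is 60/6 = 10.
symbol 1: (7 − 10)²/10 = 9/10 = 0.900
symbol 2: (9 − 10)²/10 = 1/10 = 0.100
symbol 3: (23 − 10)²/10 = 169/10 = 16.900
symbol 4: (2 − 10)²/10 = 64/10 = 6.400
symbol 5: (11 − 10)²/10 = 1/10 = 0.100
symbol 6: (8 − 10)²/10 = 4/10 = 0.400
Sum = 24.80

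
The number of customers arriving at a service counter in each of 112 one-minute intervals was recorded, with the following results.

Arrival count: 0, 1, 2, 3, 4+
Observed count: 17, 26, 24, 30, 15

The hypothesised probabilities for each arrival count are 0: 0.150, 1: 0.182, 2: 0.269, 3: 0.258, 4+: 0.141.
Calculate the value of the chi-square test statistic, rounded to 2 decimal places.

Expected counts E_i = n·p_i: 112×0.150 = 16.8, 112×0.182 = 20.384, 112×0.269 = 30.128, 112×0.258 = 28.896, 112×0.141 = 15.792.
cat         O        E   (O−E)²/E
0          17     16.8      0.002
1          26   20.384      1.547
2          24   30.128      1.246
3          30   28.896      0.042
4+         15   15.792      0.040
Sum = 2.88

2.88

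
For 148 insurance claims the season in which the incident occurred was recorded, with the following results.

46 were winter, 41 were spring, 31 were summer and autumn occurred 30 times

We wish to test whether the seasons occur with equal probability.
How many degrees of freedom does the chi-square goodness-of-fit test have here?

3

There are k = 4 categories and no parameters were estimated from the data, so df = 4 − 1 = 3.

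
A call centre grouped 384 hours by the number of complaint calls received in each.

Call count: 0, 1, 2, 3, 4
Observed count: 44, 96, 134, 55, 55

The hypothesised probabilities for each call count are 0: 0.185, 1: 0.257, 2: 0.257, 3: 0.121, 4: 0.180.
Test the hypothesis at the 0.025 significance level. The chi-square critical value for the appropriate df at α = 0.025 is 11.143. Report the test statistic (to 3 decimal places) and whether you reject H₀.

27.453; reject

Expected counts E_i = n·p_i: 384×0.185 = 71.04, 384×0.257 = 98.688, 384×0.257 = 98.688, 384×0.121 = 46.464, 384×0.180 = 69.12.
χ² = (44−71.04)²/71.04 + (96−98.688)²/98.688 + (134−98.688)²/98.688 + (55−46.464)²/46.464 + (55−69.12)²/69.12
   = 10.2923 + 0.0732 + 12.6351 + 1.5682 + 2.8845
Sum = 27.453
df = 4. Since 27.453 > 11.143, we reject H₀.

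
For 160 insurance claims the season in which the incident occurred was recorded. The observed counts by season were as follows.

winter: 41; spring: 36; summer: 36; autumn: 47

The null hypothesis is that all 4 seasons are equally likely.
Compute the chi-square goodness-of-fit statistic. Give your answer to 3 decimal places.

2.050

Under H₀ each category has probability 1/4, so each expected count is 160/4 = 40.
χ² = (41−40)²/40 + (36−40)²/40 + (36−40)²/40 + (47−40)²/40
   = 0.0250 + 0.4000 + 0.4000 + 1.2250
Sum = 2.050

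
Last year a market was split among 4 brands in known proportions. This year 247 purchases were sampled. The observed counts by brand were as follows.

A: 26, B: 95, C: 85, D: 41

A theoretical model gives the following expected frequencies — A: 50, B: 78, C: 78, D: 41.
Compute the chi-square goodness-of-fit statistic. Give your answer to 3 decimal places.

χ² = (26−50)²/50 + (95−78)²/78 + (85−78)²/78 + (41−41)²/41
   = 11.5200 + 3.7051 + 0.6282 + 0.0000
Sum = 15.853

15.853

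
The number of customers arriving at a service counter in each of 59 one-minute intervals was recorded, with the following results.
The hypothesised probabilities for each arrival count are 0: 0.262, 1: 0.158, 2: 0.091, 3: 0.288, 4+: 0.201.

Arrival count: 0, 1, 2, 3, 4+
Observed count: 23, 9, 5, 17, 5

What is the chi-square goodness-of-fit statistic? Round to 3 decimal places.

7.683

Expected counts E_i = n·p_i: 59×0.262 = 15.458, 59×0.158 = 9.322, 59×0.091 = 5.369, 59×0.288 = 16.992, 59×0.201 = 11.859.
0: (23 − 15.458)²/15.458 = 56.881764/15.458 = 3.6798
1: (9 − 9.322)²/9.322 = 0.103684/9.322 = 0.0111
2: (5 − 5.369)²/5.369 = 0.136161/5.369 = 0.0254
3: (17 − 16.992)²/16.992 = 0.000064/16.992 = 0.0000
4+: (5 − 11.859)²/11.859 = 47.045881/11.859 = 3.9671
Sum = 7.683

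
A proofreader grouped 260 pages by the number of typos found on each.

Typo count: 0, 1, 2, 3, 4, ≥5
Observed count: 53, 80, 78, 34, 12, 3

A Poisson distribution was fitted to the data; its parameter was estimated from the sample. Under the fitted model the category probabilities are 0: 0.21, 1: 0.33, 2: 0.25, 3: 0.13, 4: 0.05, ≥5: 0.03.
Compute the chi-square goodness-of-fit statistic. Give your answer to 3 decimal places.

Expected counts E_i = n·p_i: 260×0.21 = 54.6, 260×0.33 = 85.8, 260×0.25 = 65, 260×0.13 = 33.8, 260×0.05 = 13, 260×0.03 = 7.8.
0: (53 − 54.6)²/54.6 = 2.56/54.6 = 0.0469
1: (80 − 85.8)²/85.8 = 33.64/85.8 = 0.3921
2: (78 − 65)²/65 = 169/65 = 2.6000
3: (34 − 33.8)²/33.8 = 0.04/33.8 = 0.0012
4: (12 − 13)²/13 = 1/13 = 0.0769
≥5: (3 − 7.8)²/7.8 = 23.04/7.8 = 2.9538
Sum = 6.071

6.071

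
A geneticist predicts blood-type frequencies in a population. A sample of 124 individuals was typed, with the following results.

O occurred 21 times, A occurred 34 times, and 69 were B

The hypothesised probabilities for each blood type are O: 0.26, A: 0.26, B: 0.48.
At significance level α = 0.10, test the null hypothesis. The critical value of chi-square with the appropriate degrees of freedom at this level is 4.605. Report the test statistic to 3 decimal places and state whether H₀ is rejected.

Expected counts E_i = n·p_i: 124×0.26 = 32.24, 124×0.26 = 32.24, 124×0.48 = 59.52.
O: (21 − 32.24)²/32.24 = 126.3376/32.24 = 3.9187
A: (34 − 32.24)²/32.24 = 3.0976/32.24 = 0.0961
B: (69 − 59.52)²/59.52 = 89.8704/59.52 = 1.5099
Sum = 5.525
df = 2. Since 5.525 > 4.605, we reject H₀.

5.525; reject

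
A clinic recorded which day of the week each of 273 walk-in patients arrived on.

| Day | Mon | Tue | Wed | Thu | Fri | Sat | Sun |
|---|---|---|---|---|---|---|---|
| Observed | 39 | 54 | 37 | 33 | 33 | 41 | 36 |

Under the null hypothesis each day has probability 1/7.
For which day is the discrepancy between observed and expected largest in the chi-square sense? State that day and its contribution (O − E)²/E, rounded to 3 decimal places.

Expected count for each of the 7 categories: 273/7 = 39.
Mon: (39 − 39)²/39 = 0/39 = 0.0000
Tue: (54 − 39)²/39 = 225/39 = 5.7692
Wed: (37 − 39)²/39 = 4/39 = 0.1026
Thu: (33 − 39)²/39 = 36/39 = 0.9231
Fri: (33 − 39)²/39 = 36/39 = 0.9231
Sat: (41 − 39)²/39 = 4/39 = 0.1026
Sun: (36 − 39)²/39 = 9/39 = 0.2308
The largest term is for Tue: 5.769.

Tue, 5.769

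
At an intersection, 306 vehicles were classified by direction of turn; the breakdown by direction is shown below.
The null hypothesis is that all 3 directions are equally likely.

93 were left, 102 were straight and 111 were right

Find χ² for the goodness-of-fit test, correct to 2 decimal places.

Under H₀ each category has probability 1/3, so each expected count is 306/3 = 102.
left: (93 − 102)²/102 = 81/102 = 0.794
straight: (102 − 102)²/102 = 0/102 = 0.000
right: (111 − 102)²/102 = 81/102 = 0.794
Sum = 1.59

1.59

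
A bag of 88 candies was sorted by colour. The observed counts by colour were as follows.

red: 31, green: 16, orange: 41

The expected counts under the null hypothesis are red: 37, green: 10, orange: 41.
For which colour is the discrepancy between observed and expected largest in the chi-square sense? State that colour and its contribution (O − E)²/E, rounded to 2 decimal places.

χ² = (31−37)²/37 + (16−10)²/10 + (41−41)²/41
   = 0.973 + 3.600 + 0.000
The largest term is for green: 3.60.

green, 3.60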